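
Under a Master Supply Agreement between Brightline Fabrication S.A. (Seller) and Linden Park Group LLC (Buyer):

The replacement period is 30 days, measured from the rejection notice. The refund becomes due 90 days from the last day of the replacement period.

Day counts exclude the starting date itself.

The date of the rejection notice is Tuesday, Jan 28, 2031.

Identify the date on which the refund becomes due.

May 28, 2031

Adding 30 calendar days to Jan 28, 2031 gives Feb 27, 2031, which is the last day of the replacement period.
The date on which the refund becomes due: Feb 27, 2031 + 90 days = May 28, 2031.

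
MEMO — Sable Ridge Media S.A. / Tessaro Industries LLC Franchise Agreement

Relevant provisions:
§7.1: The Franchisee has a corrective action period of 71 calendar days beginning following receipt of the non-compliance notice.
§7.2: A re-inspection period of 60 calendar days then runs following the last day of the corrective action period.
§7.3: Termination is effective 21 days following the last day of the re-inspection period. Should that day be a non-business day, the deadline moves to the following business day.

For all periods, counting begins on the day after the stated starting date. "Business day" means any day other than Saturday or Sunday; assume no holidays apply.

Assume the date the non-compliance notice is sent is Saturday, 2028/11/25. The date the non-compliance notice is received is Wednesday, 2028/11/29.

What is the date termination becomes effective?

The last day of the corrective action period: 2028/11/29 + 71 days = 2029/02/08.
The last day of the re-inspection period: 60 calendar days after 2029/02/08 is 2029/04/09.
The date termination becomes effective: 21 calendar days after 2029/04/09 is 2029/04/30. 2029/04/30 is a Monday, so no roll-forward applies.

2029/04/30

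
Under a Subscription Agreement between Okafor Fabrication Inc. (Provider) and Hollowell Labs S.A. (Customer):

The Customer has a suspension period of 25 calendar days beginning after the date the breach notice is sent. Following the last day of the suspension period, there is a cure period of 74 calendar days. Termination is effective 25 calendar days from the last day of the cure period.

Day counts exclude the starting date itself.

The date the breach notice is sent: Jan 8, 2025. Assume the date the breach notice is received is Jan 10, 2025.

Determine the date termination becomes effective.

May 12, 2025

Adding 25 calendar days to Jan 8, 2025 gives Feb 2, 2025, which is the last day of the suspension period.
The last day of the cure period: 74 calendar days after Feb 2, 2025 is Apr 17, 2025.
Adding 25 calendar days to Apr 17, 2025 gives May 12, 2025, which is the date termination becomes effective.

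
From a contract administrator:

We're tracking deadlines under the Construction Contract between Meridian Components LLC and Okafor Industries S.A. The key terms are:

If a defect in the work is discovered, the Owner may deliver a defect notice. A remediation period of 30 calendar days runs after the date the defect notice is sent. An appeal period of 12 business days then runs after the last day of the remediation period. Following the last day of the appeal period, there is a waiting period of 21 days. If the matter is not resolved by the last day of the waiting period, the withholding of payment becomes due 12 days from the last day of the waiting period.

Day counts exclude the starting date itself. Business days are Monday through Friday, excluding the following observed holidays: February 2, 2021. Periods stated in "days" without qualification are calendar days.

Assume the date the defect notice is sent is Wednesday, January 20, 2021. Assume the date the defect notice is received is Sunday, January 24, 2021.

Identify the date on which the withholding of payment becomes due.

Adding 30 calendar days to January 20, 2021 gives February 19, 2021, which is the last day of the remediation period.
The last day of the appeal period: 12 business days after Friday, February 19, 2021, skipping weekends — Feb 22, Feb 23, Feb 24, Feb 25, …, Mar 5, Mar 8, Mar 9 — lands on Tuesday, March 9, 2021.
Adding 21 calendar days to March 9, 2021 gives March 30, 2021, which is the last day of the waiting period.
The date on which the withholding of payment becomes due: March 30, 2021 + 12 days = April 11, 2021.

April 11, 2021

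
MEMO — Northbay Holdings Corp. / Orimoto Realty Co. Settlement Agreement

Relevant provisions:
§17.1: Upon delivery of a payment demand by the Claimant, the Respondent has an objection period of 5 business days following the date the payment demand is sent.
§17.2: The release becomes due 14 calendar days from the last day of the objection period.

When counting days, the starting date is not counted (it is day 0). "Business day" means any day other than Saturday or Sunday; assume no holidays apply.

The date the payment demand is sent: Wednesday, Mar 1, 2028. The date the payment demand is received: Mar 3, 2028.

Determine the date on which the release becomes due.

Mar 22, 2028

The last day of the objection period: 5 business days after Wednesday, Mar 1, 2028, skipping weekends — Mar 2, Mar 3, Mar 6, Mar 7, Mar 8 — lands on Wednesday, Mar 8, 2028.
The date on which the release becomes due: Mar 8, 2028 + 14 days = Mar 22, 2028.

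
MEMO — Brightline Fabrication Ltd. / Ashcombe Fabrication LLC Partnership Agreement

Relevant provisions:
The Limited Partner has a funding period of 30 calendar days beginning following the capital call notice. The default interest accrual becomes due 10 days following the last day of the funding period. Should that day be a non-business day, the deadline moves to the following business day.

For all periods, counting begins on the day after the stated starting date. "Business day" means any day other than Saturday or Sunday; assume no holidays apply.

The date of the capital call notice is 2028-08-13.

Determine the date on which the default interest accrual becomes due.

Adding 30 calendar days to 2028-08-13 gives 2028-09-12, which is the last day of the funding period.
Adding 10 calendar days to 2028-09-12 gives 2028-09-22, which is the date on which the default interest accrual becomes due. 2028-09-22 is a Friday, so no roll-forward applies.

2028-09-22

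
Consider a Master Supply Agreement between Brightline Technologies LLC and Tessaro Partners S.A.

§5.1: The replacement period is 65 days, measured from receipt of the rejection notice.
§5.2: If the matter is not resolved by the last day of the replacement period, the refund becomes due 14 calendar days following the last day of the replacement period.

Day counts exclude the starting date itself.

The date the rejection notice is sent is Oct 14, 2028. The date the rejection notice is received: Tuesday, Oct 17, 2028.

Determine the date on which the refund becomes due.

The last day of the replacement period: 65 calendar days after Oct 17, 2028 is Dec 21, 2028.
The date on which the refund becomes due: 14 calendar days after Dec 21, 2028 is Jan 4, 2029.

Jan 4, 2029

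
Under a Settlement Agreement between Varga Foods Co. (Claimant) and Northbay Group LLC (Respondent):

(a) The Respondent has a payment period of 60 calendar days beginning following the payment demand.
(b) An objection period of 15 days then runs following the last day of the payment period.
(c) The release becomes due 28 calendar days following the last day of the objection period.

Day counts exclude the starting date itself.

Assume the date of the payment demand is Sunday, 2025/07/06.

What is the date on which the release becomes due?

Adding 60 calendar days to 2025/07/06 gives 2025/09/04, which is the last day of the payment period.
The last day of the objection period: 15 calendar days after 2025/09/04 is 2025/09/19.
The date on which the release becomes due: 2025/09/19 + 28 days = 2025/10/17.

2025/10/17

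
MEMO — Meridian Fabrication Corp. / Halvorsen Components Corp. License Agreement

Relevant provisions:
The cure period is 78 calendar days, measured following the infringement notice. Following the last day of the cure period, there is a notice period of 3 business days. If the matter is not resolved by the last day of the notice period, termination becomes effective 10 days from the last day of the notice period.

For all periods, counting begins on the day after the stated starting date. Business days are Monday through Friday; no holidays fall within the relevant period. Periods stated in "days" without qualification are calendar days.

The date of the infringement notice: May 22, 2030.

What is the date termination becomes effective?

The last day of the cure period: 78 calendar days after May 22, 2030 is Aug 8, 2030.
From Thursday, Aug 8, 2030, 3 business days (Aug 9, Aug 12, Aug 13, skipping weekends) brings us to Tuesday, Aug 13, 2030, which is the last day of the notice period.
The date termination becomes effective: Aug 13, 2030 + 10 days = Aug 23, 2030.

Aug 23, 2030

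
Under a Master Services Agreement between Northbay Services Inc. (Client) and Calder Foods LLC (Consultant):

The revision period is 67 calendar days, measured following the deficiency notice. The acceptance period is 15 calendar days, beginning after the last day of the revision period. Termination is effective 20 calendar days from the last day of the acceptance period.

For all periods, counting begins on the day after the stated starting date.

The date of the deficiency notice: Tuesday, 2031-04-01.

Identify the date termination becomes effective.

2031-07-12

The last day of the revision period: 2031-04-01 + 67 days = 2031-06-07.
The last day of the acceptance period: 15 calendar days after 2031-06-07 is 2031-06-22.
The date termination becomes effective: 20 calendar days after 2031-06-22 is 2031-07-12.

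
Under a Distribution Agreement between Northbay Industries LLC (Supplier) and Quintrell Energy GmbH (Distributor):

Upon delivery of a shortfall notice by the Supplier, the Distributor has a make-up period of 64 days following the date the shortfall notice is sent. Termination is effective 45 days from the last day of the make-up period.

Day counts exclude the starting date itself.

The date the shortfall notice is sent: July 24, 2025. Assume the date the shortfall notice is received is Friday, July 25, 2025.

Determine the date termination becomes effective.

November 10, 2025

The last day of the make-up period: July 24, 2025 + 64 days = September 26, 2025.
The date termination becomes effective: 45 calendar days after September 26, 2025 is November 10, 2025.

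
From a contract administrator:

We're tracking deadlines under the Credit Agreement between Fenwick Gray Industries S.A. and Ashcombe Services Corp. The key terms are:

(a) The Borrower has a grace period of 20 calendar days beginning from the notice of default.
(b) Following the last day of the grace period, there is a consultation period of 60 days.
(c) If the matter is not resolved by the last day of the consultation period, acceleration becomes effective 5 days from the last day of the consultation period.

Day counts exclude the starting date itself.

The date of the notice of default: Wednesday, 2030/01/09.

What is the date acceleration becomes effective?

Adding 20 calendar days to 2030/01/09 gives 2030/01/29, which is the last day of the grace period.
The last day of the consultation period: 60 calendar days after 2030/01/29 is 2030/03/30.
The date acceleration becomes effective: 2030/03/30 + 5 days = 2030/04/04.

2030/04/04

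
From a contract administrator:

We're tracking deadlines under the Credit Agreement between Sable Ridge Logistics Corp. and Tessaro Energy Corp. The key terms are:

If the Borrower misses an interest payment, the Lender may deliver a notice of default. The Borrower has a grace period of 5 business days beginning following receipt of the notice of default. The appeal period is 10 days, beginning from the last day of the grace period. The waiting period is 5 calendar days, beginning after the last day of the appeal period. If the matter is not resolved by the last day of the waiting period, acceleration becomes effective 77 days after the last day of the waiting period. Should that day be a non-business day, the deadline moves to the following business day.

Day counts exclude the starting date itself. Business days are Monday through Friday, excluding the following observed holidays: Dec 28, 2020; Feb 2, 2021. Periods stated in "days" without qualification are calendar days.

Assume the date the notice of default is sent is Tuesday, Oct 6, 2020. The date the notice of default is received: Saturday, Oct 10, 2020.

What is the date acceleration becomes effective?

Jan 18, 2021

From Saturday, Oct 10, 2020, 5 business days (Oct 12, Oct 13, Oct 14, Oct 15, Oct 16, skipping weekends) brings us to Friday, Oct 16, 2020, which is the last day of the grace period.
The last day of the appeal period: 10 calendar days after Oct 16, 2020 is Oct 26, 2020.
The last day of the waiting period: Oct 26, 2020 + 5 days = Oct 31, 2020.
The date acceleration becomes effective: Oct 31, 2020 + 77 days = Jan 16, 2021. That falls on a Saturday, so it rolls to the next business day, Monday, Jan 18, 2021.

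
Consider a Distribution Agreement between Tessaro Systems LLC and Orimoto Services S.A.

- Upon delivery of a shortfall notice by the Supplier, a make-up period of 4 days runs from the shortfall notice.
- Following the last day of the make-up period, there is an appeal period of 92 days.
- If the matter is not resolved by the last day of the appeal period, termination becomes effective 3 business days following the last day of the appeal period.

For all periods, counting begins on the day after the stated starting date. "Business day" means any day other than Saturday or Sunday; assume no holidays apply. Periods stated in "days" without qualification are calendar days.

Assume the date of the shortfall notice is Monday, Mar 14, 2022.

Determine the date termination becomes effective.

The last day of the make-up period: Mar 14, 2022 + 4 days = Mar 18, 2022.
Adding 92 calendar days to Mar 18, 2022 gives Jun 18, 2022, which is the last day of the appeal period.
The date termination becomes effective: counting 3 business days from Saturday, Jun 18, 2022 (Jun 20, Jun 21, Jun 22, skipping weekends) reaches Wednesday, Jun 22, 2022.

Jun 22, 2022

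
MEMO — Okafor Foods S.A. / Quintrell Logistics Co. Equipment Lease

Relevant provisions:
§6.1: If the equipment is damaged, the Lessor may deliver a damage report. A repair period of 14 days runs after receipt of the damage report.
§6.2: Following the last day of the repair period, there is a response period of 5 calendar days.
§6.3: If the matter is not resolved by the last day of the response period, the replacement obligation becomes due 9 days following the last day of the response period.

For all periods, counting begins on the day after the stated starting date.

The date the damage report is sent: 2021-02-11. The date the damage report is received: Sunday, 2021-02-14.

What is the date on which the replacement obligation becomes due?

2021-03-14

The last day of the repair period: 2021-02-14 + 14 days = 2021-02-28.
The last day of the response period: 2021-02-28 + 5 days = 2021-03-05.
The date on which the replacement obligation becomes due: 2021-03-05 + 9 days = 2021-03-14.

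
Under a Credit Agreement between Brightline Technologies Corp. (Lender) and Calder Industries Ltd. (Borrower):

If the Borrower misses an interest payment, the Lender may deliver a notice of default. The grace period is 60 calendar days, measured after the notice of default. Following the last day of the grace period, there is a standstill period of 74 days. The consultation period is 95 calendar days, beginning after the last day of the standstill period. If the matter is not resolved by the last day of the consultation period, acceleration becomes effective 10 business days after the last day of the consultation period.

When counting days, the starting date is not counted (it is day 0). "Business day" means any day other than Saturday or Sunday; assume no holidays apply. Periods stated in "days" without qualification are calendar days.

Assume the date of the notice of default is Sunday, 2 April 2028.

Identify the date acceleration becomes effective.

1 December 2028

The last day of the grace period: 60 calendar days after 2 April 2028 is 1 June 2028.
The last day of the standstill period: 74 calendar days after 1 June 2028 is 14 August 2028.
The last day of the consultation period: 95 calendar days after 14 August 2028 is 17 November 2028.
The date acceleration becomes effective: 10 business days after Friday, 17 November 2028, skipping weekends — Nov 20, Nov 21, Nov 22, Nov 23, Nov 24, Nov 27, Nov 28, Nov 29, Nov 30, Dec 1 — lands on Friday, 1 December 2028.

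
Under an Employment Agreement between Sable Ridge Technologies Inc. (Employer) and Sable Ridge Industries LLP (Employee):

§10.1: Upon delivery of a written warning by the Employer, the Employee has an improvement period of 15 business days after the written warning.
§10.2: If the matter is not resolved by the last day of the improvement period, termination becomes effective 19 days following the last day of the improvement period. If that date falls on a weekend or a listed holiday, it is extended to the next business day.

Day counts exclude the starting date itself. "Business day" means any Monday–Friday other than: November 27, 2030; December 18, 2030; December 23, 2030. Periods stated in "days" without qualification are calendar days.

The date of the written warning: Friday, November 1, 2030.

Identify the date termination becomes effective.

December 11, 2030

The last day of the improvement period: 15 business days after Friday, November 1, 2030, skipping weekends — Nov 4, Nov 5, Nov 6, Nov 7, …, Nov 20, Nov 21, Nov 22 — lands on Friday, November 22, 2030.
The date termination becomes effective: 19 calendar days after November 22, 2030 is December 11, 2030. December 11, 2030 is a Wednesday and is not a listed holiday, so no roll-forward applies.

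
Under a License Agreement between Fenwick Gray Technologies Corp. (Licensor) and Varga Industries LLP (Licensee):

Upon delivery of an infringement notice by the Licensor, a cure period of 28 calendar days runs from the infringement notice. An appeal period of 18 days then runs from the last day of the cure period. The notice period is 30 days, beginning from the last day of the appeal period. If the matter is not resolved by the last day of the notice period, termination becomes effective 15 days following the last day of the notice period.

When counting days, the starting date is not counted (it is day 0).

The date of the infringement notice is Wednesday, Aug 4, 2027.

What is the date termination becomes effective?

The last day of the cure period: Aug 4, 2027 + 28 days = Sep 1, 2027.
The last day of the appeal period: 18 calendar days after Sep 1, 2027 is Sep 19, 2027.
The last day of the notice period: 30 calendar days after Sep 19, 2027 is Oct 19, 2027.
Adding 15 calendar days to Oct 19, 2027 gives Nov 3, 2027, which is the date termination becomes effective.

Nov 3, 2027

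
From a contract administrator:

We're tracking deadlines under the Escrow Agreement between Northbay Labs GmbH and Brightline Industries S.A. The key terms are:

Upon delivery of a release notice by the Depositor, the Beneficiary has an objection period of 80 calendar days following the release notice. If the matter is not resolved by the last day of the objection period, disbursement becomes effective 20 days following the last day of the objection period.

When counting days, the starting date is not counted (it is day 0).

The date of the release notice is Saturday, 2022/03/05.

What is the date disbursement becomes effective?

2022/06/13

The last day of the objection period: 2022/03/05 + 80 days = 2022/05/24.
The date disbursement becomes effective: 20 calendar days after 2022/05/24 is 2022/06/13.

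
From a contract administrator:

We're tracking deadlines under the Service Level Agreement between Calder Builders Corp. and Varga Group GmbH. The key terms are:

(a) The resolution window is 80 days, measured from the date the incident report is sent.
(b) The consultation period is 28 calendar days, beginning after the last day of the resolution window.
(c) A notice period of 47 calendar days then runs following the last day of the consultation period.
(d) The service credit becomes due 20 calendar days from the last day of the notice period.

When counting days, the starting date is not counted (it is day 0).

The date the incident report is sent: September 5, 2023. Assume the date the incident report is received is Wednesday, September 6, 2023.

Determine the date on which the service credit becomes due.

The last day of the resolution window: 80 calendar days after September 5, 2023 is November 24, 2023.
Adding 28 calendar days to November 24, 2023 gives December 22, 2023, which is the last day of the consultation period.
Adding 47 calendar days to December 22, 2023 gives February 7, 2024, which is the last day of the notice period.
Adding 20 calendar days to February 7, 2024 gives February 27, 2024, which is the date on which the service credit becomes due.

February 27, 2024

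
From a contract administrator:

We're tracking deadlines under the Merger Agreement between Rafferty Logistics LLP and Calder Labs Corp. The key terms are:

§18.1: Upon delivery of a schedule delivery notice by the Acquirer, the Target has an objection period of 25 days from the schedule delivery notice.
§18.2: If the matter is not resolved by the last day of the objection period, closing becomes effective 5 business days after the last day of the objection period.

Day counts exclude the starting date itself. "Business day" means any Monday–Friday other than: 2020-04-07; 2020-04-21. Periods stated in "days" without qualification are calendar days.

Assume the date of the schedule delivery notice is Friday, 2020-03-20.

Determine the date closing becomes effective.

The last day of the objection period: 25 calendar days after 2020-03-20 is 2020-04-14.
The date closing becomes effective: counting 5 business days from Tuesday, 2020-04-14 (Apr 15, Apr 16, Apr 17, Apr 20, Apr 22, skipping weekends and the listed holiday on Apr 21) reaches Wednesday, 2020-04-22.

2020-04-22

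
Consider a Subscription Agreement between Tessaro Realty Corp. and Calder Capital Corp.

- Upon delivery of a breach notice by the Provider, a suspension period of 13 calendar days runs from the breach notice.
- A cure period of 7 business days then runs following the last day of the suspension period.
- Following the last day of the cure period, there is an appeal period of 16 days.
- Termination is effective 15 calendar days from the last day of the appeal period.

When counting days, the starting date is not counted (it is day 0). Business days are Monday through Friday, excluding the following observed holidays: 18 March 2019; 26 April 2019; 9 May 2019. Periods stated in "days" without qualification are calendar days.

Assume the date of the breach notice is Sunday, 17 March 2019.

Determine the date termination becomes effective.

Adding 13 calendar days to 17 March 2019 gives 30 March 2019, which is the last day of the suspension period.
From Saturday, 30 March 2019, 7 business days (Apr 1, Apr 2, Apr 3, Apr 4, Apr 5, Apr 8, Apr 9, skipping weekends) brings us to Tuesday, 9 April 2019, which is the last day of the cure period.
The last day of the appeal period: 9 April 2019 + 16 days = 25 April 2019.
The date termination becomes effective: 25 April 2019 + 15 days = 10 May 2019.

10 May 2019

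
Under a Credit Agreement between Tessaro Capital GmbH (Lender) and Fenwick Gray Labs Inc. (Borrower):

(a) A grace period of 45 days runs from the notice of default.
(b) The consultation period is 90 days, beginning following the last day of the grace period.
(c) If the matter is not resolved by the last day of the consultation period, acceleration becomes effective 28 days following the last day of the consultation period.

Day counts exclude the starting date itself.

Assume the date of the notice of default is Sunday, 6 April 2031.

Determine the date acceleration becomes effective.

The last day of the grace period: 6 April 2031 + 45 days = 21 May 2031.
Adding 90 calendar days to 21 May 2031 gives 19 August 2031, which is the last day of the consultation period.
The date acceleration becomes effective: 28 calendar days after 19 August 2031 is 16 September 2031.

16 September 2031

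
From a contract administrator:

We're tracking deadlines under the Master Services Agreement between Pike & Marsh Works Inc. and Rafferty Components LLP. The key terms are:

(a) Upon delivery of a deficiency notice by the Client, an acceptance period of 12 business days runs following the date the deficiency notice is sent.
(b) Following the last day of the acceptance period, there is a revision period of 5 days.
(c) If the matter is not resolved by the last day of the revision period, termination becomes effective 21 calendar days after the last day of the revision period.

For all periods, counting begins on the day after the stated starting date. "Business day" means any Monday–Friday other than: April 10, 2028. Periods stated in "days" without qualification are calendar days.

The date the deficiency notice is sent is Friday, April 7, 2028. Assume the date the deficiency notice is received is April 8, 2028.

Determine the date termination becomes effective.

May 22, 2028

The last day of the acceptance period: counting 12 business days from Friday, April 7, 2028 (Apr 11, Apr 12, Apr 13, Apr 14, …, Apr 24, Apr 25, Apr 26, skipping weekends and the listed holiday on Apr 10) reaches Wednesday, April 26, 2028.
Adding 5 calendar days to April 26, 2028 gives May 1, 2028, which is the last day of the revision period.
The date termination becomes effective: May 1, 2028 + 21 days = May 22, 2028.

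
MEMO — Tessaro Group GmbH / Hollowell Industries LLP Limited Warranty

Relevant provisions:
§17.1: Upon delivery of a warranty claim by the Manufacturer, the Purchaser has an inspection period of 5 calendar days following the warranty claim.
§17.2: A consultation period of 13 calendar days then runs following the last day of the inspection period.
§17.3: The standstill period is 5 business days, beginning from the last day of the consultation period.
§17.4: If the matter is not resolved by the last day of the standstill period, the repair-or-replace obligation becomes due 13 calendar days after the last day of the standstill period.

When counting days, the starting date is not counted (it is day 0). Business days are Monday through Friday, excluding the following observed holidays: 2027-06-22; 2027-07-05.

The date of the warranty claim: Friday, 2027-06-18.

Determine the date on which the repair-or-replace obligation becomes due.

The last day of the inspection period: 5 calendar days after 2027-06-18 is 2027-06-23.
The last day of the consultation period: 13 calendar days after 2027-06-23 is 2027-07-06.
The last day of the standstill period: counting 5 business days from Tuesday, 2027-07-06 (Jul 7, Jul 8, Jul 9, Jul 12, Jul 13, skipping weekends) reaches Tuesday, 2027-07-13.
The date on which the repair-or-replace obligation becomes due: 13 calendar days after 2027-07-13 is 2027-07-26.

2027-07-26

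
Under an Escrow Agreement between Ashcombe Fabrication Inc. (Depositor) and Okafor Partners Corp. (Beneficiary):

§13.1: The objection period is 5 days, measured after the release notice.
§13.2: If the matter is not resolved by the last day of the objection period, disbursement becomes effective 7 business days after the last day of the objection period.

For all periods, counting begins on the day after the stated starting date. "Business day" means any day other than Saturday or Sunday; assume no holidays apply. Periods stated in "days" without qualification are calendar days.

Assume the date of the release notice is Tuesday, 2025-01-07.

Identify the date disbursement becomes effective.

Adding 5 calendar days to 2025-01-07 gives 2025-01-12, which is the last day of the objection period.
From Sunday, 2025-01-12, 7 business days (Jan 13, Jan 14, Jan 15, Jan 16, Jan 17, Jan 20, Jan 21, skipping weekends) brings us to Tuesday, 2025-01-21, which is the date disbursement becomes effective.

2025-01-21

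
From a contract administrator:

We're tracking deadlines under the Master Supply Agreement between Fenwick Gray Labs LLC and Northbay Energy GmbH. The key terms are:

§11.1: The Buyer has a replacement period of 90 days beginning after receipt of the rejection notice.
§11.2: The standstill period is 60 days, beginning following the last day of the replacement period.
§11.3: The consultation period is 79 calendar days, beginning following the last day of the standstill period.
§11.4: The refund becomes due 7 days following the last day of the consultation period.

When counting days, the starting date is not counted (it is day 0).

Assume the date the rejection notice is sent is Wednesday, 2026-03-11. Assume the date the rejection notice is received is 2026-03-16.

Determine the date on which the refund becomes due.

Adding 90 calendar days to 2026-03-16 gives 2026-06-14, which is the last day of the replacement period.
The last day of the standstill period: 2026-06-14 + 60 days = 2026-08-13.
The last day of the consultation period: 79 calendar days after 2026-08-13 is 2026-10-31.
The date on which the refund becomes due: 2026-10-31 + 7 days = 2026-11-07.

2026-11-07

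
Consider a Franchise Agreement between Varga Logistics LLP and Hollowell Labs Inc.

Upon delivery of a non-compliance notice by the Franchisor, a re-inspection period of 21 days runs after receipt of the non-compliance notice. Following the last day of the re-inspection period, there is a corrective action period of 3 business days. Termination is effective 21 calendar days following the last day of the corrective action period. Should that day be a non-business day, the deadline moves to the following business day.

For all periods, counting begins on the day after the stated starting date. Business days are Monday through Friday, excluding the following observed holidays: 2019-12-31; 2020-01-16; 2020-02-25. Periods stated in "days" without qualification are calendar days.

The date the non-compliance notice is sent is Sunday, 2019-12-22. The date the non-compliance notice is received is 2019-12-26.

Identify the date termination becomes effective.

2020-02-11

The last day of the re-inspection period: 21 calendar days after 2019-12-26 is 2020-01-16.
From Thursday, 2020-01-16, 3 business days (Jan 17, Jan 20, Jan 21, skipping weekends) brings us to Tuesday, 2020-01-21, which is the last day of the corrective action period.
The date termination becomes effective: 2020-01-21 + 21 days = 2020-02-11. 2020-02-11 is a Tuesday and is not a listed holiday, so no roll-forward applies.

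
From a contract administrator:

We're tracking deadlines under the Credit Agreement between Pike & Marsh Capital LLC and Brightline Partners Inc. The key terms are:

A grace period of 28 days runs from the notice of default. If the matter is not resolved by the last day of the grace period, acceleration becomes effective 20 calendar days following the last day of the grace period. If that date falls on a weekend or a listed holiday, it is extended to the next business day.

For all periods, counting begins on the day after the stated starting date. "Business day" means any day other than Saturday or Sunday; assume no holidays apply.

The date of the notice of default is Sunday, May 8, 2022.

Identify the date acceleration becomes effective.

The last day of the grace period: 28 calendar days after May 8, 2022 is Jun 5, 2022.
The date acceleration becomes effective: 20 calendar days after Jun 5, 2022 is Jun 25, 2022. That falls on a Saturday, so it rolls to the next business day, Monday, Jun 27, 2022.

Jun 27, 2022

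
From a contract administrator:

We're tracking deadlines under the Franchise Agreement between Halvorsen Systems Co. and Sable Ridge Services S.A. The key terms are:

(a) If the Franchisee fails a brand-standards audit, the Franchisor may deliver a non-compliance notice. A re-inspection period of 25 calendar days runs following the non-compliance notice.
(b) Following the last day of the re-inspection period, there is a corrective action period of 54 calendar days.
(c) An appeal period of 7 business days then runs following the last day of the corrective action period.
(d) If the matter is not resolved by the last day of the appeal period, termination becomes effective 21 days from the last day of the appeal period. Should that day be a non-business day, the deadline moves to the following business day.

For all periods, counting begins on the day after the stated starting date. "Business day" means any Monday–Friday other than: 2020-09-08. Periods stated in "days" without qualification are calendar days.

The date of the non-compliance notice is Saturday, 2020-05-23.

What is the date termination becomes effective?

The last day of the re-inspection period: 2020-05-23 + 25 days = 2020-06-17.
The last day of the corrective action period: 2020-06-17 + 54 days = 2020-08-10.
The last day of the appeal period: 7 business days after Monday, 2020-08-10, skipping weekends — Aug 11, Aug 12, Aug 13, Aug 14, Aug 17, Aug 18, Aug 19 — lands on Wednesday, 2020-08-19.
Adding 21 calendar days to 2020-08-19 gives 2020-09-09, which is the date termination becomes effective. 2020-09-09 is a Wednesday and is not a listed holiday, so no roll-forward applies.

2020-09-09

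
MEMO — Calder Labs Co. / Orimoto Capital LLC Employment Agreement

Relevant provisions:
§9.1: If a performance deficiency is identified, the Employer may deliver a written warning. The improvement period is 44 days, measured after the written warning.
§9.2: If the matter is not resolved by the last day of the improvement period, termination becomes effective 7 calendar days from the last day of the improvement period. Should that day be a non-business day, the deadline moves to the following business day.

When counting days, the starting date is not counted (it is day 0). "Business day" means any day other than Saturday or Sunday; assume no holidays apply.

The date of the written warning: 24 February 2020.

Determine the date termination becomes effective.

15 April 2020

Adding 44 calendar days to 24 February 2020 gives 8 April 2020, which is the last day of the improvement period.
The date termination becomes effective: 7 calendar days after 8 April 2020 is 15 April 2020. 15 April 2020 is a Wednesday, so no roll-forward applies.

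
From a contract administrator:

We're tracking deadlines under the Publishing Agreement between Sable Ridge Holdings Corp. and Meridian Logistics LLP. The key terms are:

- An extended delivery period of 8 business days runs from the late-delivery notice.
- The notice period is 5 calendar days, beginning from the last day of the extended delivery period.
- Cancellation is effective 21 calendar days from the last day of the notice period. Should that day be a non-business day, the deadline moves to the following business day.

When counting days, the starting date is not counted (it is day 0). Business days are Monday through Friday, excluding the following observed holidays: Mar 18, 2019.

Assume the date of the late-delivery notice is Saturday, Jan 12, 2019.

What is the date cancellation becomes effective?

The last day of the extended delivery period: 8 business days after Saturday, Jan 12, 2019, skipping weekends — Jan 14, Jan 15, Jan 16, Jan 17, Jan 18, Jan 21, Jan 22, Jan 23 — lands on Wednesday, Jan 23, 2019.
The last day of the notice period: 5 calendar days after Jan 23, 2019 is Jan 28, 2019.
Adding 21 calendar days to Jan 28, 2019 gives Feb 18, 2019, which is the date cancellation becomes effective. Feb 18, 2019 is a Monday and is not a listed holiday, so no roll-forward applies.

Feb 18, 2019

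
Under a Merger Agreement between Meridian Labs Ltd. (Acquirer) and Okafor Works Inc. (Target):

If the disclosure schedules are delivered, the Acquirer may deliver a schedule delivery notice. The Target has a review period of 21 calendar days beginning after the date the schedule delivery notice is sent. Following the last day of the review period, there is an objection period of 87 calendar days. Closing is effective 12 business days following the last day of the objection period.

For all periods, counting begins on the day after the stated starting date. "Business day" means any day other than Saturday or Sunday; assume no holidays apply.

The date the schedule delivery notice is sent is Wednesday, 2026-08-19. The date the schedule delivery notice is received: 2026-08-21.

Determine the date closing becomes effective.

2026-12-22

The last day of the review period: 2026-08-19 + 21 days = 2026-09-09.
Adding 87 calendar days to 2026-09-09 gives 2026-12-05, which is the last day of the objection period.
The date closing becomes effective: 12 business days after Saturday, 2026-12-05, skipping weekends — Dec 7, Dec 8, Dec 9, Dec 10, …, Dec 18, Dec 21, Dec 22 — lands on Tuesday, 2026-12-22.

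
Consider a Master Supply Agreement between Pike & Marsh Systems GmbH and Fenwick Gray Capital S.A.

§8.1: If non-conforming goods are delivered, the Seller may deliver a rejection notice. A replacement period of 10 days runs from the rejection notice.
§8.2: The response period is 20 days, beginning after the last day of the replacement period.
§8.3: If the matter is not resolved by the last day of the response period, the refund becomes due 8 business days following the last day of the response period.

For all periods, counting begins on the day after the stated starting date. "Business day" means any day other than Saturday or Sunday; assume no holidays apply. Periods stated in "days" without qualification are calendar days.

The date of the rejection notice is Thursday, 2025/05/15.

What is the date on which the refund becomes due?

The last day of the replacement period: 2025/05/15 + 10 days = 2025/05/25.
Adding 20 calendar days to 2025/05/25 gives 2025/06/14, which is the last day of the response period.
From Saturday, 2025/06/14, 8 business days (Jun 16, Jun 17, Jun 18, Jun 19, Jun 20, Jun 23, Jun 24, Jun 25, skipping weekends) brings us to Wednesday, 2025/06/25, which is the date on which the refund becomes due.

2025/06/25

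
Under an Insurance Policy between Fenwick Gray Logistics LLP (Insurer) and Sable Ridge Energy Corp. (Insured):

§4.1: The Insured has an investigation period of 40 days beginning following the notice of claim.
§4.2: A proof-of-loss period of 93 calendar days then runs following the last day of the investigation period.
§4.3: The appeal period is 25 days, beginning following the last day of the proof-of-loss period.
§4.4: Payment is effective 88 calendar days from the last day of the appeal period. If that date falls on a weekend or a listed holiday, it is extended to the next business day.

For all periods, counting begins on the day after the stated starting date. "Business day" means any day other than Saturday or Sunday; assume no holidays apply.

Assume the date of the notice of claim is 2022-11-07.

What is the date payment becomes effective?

2023-07-11

Adding 40 calendar days to 2022-11-07 gives 2022-12-17, which is the last day of the investigation period.
The last day of the proof-of-loss period: 2022-12-17 + 93 days = 2023-03-20.
Adding 25 calendar days to 2023-03-20 gives 2023-04-14, which is the last day of the appeal period.
The date payment becomes effective: 88 calendar days after 2023-04-14 is 2023-07-11. 2023-07-11 is a Tuesday, so no roll-forward applies.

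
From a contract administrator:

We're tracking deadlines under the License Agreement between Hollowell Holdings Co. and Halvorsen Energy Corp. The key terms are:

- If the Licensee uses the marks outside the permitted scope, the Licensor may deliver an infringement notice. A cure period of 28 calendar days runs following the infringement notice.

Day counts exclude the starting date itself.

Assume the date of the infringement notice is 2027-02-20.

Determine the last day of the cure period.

Adding 28 calendar days to 2027-02-20 gives 2027-03-20, which is the last day of the cure period.

2027-03-20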